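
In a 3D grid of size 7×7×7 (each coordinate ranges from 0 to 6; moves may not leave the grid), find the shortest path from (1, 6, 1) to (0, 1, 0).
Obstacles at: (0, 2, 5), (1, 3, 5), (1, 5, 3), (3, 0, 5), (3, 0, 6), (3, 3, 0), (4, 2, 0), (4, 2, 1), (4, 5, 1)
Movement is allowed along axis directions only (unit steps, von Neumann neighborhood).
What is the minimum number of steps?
7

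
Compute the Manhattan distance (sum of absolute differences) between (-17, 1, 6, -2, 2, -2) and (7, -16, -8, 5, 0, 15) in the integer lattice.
81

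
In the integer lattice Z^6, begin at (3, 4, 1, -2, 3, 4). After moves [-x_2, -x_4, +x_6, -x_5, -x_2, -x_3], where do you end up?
(3, 2, 0, -3, 2, 5)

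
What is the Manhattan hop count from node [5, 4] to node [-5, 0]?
14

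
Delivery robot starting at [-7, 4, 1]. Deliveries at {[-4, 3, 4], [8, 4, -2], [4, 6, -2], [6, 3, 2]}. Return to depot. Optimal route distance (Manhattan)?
48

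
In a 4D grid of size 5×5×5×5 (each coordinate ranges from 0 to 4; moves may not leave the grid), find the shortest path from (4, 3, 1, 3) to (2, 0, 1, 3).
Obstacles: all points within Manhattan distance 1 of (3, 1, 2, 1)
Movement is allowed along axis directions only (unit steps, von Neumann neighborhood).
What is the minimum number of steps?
5
(one shortest path: (4, 3, 1, 3) → (3, 3, 1, 3) → (2, 3, 1, 3) → (2, 2, 1, 3) → (2, 1, 1, 3) → (2, 0, 1, 3))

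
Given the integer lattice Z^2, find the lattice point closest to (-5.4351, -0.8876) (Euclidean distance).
(-5, -1)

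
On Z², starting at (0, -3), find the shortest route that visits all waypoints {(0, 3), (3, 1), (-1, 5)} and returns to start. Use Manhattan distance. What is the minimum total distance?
24
(one optimal route: (0, -3) → (0, 3) → (-1, 5) → (3, 1) → (0, -3))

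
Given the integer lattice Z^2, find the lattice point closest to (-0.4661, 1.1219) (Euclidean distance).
(0, 1)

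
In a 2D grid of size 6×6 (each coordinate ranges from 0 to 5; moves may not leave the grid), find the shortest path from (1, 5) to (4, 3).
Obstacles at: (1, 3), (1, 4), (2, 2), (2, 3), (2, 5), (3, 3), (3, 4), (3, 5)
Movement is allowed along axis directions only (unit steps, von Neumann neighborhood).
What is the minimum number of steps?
11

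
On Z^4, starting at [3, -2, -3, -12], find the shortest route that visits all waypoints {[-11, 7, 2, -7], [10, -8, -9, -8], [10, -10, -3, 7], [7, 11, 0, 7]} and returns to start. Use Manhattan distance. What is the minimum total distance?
144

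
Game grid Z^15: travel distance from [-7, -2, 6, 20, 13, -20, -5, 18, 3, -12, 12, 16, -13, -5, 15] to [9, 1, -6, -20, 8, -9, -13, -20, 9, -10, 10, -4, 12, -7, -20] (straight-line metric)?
77.2075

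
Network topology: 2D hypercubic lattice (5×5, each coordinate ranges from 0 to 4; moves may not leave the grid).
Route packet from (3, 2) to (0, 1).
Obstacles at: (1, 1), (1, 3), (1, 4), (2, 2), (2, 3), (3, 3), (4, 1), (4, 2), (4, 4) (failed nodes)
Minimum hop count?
6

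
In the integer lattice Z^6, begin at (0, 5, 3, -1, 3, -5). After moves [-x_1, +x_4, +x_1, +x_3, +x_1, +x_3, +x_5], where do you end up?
(1, 5, 5, 0, 4, -5)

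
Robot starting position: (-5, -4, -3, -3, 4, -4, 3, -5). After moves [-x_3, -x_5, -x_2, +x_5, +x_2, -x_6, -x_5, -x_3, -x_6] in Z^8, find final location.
(-5, -4, -5, -3, 3, -6, 3, -5)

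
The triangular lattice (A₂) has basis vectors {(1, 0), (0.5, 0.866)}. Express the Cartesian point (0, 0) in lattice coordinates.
0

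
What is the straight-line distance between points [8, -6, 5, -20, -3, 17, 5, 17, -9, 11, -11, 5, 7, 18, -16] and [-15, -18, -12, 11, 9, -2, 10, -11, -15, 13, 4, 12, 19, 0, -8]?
63.8984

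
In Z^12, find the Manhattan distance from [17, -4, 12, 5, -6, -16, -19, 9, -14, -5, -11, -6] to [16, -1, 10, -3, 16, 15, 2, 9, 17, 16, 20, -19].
184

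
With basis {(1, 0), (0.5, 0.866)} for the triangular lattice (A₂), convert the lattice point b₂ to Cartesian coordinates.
(0.5, 0.866)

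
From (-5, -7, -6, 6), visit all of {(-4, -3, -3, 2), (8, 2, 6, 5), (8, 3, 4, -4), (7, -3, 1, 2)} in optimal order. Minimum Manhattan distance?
53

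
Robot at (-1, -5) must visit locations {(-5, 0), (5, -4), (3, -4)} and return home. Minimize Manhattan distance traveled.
30
(one optimal route: (-1, -5) → (-5, 0) → (5, -4) → (3, -4) → (-1, -5))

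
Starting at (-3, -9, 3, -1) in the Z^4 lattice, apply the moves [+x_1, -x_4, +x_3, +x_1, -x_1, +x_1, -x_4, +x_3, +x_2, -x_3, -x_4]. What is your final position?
(-1, -8, 4, -4)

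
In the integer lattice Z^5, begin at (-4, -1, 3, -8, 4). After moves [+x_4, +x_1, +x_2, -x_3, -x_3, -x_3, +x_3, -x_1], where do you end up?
(-4, 0, 1, -7, 4)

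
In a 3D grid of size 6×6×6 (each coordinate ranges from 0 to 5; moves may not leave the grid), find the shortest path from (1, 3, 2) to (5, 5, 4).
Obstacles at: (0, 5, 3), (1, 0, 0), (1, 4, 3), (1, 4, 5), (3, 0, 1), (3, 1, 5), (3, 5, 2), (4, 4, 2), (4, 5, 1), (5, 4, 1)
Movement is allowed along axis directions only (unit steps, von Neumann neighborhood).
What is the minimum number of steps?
8
(one shortest path: (1, 3, 2) → (2, 3, 2) → (3, 3, 2) → (4, 3, 2) → (5, 3, 2) → (5, 4, 2) → (5, 5, 2) → (5, 5, 3) → (5, 5, 4))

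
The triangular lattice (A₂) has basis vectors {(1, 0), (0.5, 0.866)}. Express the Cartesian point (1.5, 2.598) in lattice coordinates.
3b₂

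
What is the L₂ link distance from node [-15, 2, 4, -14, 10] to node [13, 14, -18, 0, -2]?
41.8569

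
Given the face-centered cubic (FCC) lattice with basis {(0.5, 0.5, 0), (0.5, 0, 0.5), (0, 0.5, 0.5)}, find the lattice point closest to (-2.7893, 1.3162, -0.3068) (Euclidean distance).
(-3, 1.5, -0.5)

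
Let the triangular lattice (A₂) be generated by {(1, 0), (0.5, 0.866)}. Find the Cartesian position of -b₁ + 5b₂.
(1.5, 4.33)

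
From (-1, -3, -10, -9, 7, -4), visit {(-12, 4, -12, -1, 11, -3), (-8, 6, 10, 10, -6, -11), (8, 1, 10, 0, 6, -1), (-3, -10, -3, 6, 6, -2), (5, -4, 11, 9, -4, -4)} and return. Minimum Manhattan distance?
238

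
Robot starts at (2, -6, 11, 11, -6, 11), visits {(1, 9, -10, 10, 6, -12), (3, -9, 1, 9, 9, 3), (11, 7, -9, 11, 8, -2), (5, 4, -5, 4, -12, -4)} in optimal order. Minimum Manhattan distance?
153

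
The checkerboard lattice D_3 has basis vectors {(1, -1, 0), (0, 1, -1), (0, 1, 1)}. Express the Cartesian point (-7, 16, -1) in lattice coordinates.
-7b₁ + 5b₂ + 4b₃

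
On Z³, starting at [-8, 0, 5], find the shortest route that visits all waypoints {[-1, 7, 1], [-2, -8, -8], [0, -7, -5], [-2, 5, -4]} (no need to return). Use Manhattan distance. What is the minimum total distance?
47
(one optimal route: (-8, 0, 5) → (-1, 7, 1) → (-2, 5, -4) → (0, -7, -5) → (-2, -8, -8))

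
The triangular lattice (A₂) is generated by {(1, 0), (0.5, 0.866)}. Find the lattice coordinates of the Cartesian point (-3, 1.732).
-4b₁ + 2b₂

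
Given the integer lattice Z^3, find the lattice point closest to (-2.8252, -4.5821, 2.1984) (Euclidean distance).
(-3, -5, 2)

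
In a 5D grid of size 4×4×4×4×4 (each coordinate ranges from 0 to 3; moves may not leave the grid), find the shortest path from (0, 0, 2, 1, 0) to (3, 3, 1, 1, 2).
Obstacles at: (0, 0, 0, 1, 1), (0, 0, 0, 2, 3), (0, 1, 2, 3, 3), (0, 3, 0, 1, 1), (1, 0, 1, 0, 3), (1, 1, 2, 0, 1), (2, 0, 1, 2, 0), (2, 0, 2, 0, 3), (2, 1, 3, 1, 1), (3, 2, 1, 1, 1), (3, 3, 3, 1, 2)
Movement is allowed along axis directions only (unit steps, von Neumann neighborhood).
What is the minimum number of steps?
9
(one shortest path: (0, 0, 2, 1, 0) → (1, 0, 2, 1, 0) → (2, 0, 2, 1, 0) → (3, 0, 2, 1, 0) → (3, 1, 2, 1, 0) → (3, 2, 2, 1, 0) → (3, 3, 2, 1, 0) → (3, 3, 1, 1, 0) → (3, 3, 1, 1, 1) → (3, 3, 1, 1, 2))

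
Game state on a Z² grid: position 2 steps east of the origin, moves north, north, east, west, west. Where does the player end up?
(1, 2)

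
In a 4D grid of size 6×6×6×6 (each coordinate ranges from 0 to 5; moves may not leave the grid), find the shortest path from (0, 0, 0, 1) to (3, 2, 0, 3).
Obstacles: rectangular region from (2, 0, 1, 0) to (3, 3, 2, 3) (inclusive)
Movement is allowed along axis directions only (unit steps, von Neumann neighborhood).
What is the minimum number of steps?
7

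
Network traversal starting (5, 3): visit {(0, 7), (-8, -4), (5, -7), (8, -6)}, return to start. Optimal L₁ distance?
60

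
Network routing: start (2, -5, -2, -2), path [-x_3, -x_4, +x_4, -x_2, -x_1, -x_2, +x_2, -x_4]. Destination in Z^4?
(1, -6, -3, -3)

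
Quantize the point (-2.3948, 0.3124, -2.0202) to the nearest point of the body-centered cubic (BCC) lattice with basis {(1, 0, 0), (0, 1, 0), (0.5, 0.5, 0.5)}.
(-2, 0, -2)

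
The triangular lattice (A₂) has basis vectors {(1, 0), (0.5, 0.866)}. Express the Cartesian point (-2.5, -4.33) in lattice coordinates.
-5b₂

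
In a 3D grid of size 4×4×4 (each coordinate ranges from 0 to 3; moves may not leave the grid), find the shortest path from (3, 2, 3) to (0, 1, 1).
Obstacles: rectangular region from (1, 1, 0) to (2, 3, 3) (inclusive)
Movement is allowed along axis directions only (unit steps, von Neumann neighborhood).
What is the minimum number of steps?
8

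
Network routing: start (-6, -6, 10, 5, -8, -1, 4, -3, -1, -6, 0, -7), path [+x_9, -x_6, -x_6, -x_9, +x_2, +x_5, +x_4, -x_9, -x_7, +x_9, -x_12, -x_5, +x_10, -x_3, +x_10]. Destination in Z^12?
(-6, -5, 9, 6, -8, -3, 3, -3, -1, -4, 0, -8)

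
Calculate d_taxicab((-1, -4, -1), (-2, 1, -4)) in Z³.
9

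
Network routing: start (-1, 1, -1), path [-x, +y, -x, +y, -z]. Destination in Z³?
(-3, 3, -2)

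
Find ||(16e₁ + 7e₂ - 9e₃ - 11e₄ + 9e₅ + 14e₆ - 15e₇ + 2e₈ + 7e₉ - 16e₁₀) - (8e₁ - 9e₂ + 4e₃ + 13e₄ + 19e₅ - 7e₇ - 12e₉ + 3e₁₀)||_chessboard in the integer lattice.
24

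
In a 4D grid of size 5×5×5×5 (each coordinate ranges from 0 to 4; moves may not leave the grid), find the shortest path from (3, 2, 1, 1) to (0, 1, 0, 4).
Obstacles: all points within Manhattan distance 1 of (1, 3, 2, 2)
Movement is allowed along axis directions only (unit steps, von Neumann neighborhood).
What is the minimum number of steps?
8
(one shortest path: (3, 2, 1, 1) → (2, 2, 1, 1) → (1, 2, 1, 1) → (0, 2, 1, 1) → (0, 1, 1, 1) → (0, 1, 0, 1) → (0, 1, 0, 2) → (0, 1, 0, 3) → (0, 1, 0, 4))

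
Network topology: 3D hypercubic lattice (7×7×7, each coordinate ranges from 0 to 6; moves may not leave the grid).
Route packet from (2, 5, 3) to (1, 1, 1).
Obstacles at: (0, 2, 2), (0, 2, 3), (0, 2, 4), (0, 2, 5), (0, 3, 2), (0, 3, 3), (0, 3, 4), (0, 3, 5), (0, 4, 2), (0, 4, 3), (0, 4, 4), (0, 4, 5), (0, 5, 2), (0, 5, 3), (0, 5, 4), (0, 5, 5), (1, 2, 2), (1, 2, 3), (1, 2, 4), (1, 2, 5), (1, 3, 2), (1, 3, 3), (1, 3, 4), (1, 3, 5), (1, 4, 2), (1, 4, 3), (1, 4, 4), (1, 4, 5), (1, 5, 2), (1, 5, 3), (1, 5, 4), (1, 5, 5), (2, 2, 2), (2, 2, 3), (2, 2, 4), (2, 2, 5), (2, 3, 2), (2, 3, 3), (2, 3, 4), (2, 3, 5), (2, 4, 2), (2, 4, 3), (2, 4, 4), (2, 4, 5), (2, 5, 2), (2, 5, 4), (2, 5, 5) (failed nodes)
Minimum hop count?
9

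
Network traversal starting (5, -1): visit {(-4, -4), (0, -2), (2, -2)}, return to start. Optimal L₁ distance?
24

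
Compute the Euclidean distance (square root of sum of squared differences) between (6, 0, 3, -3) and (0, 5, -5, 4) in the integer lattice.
13.1909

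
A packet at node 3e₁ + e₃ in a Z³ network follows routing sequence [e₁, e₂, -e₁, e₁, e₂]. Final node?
(4, 2, 1)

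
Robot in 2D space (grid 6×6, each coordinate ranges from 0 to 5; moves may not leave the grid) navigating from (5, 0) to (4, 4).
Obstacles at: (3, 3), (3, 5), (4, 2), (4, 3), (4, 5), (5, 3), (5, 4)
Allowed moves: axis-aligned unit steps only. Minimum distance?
9
(one shortest path: (5, 0) → (4, 0) → (3, 0) → (2, 0) → (2, 1) → (2, 2) → (2, 3) → (2, 4) → (3, 4) → (4, 4))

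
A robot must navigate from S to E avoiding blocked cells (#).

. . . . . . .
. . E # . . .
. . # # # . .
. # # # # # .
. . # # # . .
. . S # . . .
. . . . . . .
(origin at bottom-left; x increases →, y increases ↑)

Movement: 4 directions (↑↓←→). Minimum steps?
8
(one shortest path: (2, 1) → (1, 1) → (0, 1) → (0, 2) → (0, 3) → (0, 4) → (1, 4) → (1, 5) → (2, 5))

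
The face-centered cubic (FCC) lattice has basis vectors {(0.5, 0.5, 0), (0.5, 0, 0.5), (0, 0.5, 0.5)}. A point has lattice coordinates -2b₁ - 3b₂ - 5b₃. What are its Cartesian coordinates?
(-2.5, -3.5, -4)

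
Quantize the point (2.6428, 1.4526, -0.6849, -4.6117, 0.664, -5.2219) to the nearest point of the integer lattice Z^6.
(3, 1, -1, -5, 1, -5)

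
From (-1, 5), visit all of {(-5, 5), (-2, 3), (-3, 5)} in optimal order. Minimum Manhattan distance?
8
(one optimal route: (-1, 5) → (-2, 3) → (-3, 5) → (-5, 5))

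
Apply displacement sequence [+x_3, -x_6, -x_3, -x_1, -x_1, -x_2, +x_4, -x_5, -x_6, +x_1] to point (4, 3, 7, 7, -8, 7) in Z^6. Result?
(3, 2, 7, 8, -9, 5)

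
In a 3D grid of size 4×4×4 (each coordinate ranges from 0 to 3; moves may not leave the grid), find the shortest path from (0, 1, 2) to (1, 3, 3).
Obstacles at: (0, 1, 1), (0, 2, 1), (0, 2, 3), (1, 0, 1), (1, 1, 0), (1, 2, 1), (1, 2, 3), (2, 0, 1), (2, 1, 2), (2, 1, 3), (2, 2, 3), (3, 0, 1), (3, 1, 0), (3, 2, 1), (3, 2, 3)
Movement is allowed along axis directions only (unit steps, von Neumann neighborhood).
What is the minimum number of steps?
4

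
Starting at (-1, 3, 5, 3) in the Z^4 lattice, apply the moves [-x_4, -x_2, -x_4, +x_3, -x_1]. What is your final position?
(-2, 2, 6, 1)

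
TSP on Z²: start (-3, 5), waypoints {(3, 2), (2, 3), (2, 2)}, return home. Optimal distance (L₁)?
18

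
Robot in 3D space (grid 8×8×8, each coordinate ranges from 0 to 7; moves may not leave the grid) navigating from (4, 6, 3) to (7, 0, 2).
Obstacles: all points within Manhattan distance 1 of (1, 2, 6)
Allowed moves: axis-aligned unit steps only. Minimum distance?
10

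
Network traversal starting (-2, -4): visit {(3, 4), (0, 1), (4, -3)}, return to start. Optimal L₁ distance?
28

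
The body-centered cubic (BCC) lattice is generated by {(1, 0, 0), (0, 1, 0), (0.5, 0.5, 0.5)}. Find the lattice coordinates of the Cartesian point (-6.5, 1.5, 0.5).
-7b₁ + b₂ + b₃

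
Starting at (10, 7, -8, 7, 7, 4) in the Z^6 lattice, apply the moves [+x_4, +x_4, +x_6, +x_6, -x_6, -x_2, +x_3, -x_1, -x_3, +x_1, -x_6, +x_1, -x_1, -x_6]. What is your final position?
(10, 6, -8, 9, 7, 3)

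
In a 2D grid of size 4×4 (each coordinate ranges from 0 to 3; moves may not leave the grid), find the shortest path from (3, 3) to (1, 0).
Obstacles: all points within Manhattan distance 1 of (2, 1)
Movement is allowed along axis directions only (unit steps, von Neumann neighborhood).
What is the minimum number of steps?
7
(one shortest path: (3, 3) → (2, 3) → (1, 3) → (0, 3) → (0, 2) → (0, 1) → (0, 0) → (1, 0))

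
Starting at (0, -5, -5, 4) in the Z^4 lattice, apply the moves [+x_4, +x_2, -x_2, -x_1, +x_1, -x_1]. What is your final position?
(-1, -5, -5, 5)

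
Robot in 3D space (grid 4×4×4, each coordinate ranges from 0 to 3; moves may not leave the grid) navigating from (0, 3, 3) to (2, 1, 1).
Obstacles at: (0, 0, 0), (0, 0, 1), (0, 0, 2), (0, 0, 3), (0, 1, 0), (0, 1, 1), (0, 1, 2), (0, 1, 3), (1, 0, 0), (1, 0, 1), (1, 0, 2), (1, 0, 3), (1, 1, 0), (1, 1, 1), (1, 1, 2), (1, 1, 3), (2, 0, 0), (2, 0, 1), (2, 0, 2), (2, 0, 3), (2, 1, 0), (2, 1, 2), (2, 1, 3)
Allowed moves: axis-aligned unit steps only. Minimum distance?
6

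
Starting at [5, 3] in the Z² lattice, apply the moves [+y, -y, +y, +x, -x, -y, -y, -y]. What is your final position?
(5, 1)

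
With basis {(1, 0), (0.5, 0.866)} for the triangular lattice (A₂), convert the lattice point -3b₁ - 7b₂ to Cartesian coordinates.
(-6.5, -6.062)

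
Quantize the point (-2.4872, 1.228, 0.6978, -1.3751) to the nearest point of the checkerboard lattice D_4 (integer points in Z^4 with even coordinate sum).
(-3, 1, 1, -1)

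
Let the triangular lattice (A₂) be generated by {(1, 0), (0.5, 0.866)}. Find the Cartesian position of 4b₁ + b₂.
(4.5, 0.866)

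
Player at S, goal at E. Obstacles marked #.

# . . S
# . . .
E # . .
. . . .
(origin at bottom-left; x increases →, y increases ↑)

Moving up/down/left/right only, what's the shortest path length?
7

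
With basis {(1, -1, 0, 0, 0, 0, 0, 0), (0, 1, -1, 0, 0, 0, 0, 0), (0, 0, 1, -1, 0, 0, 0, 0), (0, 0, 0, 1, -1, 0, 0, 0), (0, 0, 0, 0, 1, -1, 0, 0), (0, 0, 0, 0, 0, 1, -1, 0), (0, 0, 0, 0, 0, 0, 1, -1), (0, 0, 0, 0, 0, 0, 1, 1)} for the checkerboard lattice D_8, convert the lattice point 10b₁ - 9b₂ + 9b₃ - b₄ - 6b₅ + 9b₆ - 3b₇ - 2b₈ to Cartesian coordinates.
(10, -19, 18, -10, -5, 15, -14, 1)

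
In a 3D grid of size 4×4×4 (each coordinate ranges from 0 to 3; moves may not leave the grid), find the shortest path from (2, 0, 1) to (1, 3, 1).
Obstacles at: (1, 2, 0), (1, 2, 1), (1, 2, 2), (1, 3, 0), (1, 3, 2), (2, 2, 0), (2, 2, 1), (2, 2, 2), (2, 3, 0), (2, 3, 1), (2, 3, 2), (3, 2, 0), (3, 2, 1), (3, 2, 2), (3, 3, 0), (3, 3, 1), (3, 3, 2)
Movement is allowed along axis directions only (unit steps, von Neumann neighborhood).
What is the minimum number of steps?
6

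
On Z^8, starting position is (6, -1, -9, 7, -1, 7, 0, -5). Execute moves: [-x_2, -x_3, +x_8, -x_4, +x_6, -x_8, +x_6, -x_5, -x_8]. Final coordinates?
(6, -2, -10, 6, -2, 9, 0, -6)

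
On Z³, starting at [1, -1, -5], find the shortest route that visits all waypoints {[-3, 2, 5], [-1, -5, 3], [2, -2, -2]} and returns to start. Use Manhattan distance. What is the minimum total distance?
44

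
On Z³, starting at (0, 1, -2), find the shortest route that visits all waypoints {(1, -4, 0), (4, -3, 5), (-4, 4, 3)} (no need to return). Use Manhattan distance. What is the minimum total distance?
34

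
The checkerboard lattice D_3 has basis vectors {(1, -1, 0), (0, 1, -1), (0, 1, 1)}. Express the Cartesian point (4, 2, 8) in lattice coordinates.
4b₁ - b₂ + 7b₃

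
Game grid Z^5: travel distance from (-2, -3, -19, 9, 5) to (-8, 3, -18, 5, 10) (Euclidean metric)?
10.6771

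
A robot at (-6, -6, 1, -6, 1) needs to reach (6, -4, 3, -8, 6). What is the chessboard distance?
12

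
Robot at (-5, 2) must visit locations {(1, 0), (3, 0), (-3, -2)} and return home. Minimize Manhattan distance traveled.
24
(one optimal route: (-5, 2) → (1, 0) → (3, 0) → (-3, -2) → (-5, 2))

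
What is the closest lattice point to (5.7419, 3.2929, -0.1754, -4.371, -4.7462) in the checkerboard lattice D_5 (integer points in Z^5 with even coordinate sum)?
(6, 3, 0, -4, -5)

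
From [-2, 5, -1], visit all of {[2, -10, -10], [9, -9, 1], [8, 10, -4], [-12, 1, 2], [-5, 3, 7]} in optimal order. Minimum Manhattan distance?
106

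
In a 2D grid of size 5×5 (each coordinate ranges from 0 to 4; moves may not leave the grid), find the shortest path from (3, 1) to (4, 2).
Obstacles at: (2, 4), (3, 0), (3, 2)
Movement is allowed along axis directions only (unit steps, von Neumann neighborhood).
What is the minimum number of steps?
2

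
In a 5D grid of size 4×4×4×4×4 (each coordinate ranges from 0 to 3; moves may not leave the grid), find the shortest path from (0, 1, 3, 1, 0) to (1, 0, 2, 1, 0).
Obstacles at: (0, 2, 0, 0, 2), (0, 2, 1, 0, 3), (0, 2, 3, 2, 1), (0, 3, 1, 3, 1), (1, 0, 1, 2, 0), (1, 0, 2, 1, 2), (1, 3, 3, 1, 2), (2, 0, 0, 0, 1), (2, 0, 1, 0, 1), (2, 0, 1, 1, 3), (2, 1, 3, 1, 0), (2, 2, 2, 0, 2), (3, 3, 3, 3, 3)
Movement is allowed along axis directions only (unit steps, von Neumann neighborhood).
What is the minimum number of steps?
3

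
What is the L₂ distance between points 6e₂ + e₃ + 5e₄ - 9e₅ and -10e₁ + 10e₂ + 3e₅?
16.9115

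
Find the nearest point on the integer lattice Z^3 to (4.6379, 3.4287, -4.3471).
(5, 3, -4)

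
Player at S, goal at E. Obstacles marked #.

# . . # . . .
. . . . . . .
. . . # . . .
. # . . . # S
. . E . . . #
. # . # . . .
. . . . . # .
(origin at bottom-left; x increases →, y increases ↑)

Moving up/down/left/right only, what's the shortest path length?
7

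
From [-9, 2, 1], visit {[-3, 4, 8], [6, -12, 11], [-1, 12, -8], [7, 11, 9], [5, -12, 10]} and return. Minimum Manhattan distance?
122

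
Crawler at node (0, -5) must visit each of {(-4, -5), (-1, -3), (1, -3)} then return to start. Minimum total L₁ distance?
14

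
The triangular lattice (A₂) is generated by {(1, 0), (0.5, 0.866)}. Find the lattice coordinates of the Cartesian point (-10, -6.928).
-6b₁ - 8b₂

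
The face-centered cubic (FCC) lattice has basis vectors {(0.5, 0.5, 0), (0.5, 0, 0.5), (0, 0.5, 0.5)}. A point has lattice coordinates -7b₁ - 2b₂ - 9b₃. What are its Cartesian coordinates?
(-4.5, -8, -5.5)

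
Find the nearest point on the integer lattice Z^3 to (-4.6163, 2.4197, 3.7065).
(-5, 2, 4)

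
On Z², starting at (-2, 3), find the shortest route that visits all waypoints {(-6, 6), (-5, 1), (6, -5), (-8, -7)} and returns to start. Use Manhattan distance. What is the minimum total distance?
56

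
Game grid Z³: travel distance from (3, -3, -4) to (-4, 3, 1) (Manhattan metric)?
18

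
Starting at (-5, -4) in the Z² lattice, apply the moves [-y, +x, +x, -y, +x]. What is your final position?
(-2, -6)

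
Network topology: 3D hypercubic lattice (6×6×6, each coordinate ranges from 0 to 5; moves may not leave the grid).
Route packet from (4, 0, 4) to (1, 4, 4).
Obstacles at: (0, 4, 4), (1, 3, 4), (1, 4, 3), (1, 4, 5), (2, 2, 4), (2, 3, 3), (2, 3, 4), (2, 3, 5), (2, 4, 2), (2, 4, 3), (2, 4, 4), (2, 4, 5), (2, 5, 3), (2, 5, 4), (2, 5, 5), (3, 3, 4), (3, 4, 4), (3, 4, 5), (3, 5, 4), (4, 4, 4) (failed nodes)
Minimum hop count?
13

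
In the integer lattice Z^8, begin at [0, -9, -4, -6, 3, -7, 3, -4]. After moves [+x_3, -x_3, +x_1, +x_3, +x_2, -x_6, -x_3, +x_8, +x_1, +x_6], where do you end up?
(2, -8, -4, -6, 3, -7, 3, -3)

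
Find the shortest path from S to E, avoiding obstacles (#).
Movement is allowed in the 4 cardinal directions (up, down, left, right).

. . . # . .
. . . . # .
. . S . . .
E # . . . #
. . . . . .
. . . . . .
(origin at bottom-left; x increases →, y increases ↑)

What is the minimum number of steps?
3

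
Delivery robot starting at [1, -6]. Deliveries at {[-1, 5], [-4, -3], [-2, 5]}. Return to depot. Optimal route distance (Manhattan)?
32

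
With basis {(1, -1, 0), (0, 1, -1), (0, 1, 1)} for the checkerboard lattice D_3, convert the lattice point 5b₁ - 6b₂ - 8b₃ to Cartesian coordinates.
(5, -19, -2)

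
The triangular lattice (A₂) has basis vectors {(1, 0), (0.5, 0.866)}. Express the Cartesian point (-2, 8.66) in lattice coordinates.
-7b₁ + 10b₂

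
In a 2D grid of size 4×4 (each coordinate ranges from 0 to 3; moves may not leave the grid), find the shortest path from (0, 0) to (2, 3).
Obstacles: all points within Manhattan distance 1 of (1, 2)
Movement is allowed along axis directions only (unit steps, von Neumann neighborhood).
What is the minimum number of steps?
7
(one shortest path: (0, 0) → (1, 0) → (2, 0) → (3, 0) → (3, 1) → (3, 2) → (3, 3) → (2, 3))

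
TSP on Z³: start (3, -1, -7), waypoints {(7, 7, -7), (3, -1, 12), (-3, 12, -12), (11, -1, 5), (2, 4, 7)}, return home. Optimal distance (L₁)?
110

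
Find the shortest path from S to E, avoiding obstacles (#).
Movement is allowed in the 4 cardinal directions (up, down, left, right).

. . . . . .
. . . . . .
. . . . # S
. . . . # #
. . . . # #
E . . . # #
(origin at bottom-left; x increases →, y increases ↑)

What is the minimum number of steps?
10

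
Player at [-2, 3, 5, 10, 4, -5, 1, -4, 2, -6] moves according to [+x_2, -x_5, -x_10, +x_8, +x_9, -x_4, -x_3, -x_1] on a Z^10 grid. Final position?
(-3, 4, 4, 9, 3, -5, 1, -3, 3, -7)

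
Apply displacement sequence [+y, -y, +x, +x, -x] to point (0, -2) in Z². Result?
(1, -2)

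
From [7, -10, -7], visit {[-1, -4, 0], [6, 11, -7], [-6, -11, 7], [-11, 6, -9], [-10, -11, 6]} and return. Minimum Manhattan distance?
124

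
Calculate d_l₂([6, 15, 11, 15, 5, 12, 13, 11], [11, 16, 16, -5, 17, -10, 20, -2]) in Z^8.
36.0139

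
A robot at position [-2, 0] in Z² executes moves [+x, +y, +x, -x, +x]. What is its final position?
(0, 1)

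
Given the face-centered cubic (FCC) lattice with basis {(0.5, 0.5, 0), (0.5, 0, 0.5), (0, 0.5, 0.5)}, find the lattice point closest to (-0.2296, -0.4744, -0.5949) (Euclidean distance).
(0, -0.5, -0.5)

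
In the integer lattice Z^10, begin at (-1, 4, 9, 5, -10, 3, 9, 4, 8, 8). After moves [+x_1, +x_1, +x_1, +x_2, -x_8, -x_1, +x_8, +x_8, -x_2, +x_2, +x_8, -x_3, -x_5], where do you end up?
(1, 5, 8, 5, -11, 3, 9, 6, 8, 8)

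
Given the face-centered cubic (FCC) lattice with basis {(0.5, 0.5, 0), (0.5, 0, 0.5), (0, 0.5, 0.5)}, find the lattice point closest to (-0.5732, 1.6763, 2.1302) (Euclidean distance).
(-0.5, 1.5, 2)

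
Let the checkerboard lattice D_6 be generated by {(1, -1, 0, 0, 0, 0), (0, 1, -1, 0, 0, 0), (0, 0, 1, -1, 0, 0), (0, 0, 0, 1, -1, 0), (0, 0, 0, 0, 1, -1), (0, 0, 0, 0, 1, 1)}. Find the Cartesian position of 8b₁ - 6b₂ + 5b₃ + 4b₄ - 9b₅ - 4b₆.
(8, -14, 11, -1, -17, 5)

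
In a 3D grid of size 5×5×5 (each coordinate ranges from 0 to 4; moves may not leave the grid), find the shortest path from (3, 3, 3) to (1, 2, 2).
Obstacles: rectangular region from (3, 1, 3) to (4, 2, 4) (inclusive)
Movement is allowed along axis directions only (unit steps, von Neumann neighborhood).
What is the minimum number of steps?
4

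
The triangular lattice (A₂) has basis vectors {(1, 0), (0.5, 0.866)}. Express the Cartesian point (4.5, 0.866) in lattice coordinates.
4b₁ + b₂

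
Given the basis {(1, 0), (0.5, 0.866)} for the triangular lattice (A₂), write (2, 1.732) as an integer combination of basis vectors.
b₁ + 2b₂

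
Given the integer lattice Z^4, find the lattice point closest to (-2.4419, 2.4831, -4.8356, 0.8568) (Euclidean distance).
(-2, 2, -5, 1)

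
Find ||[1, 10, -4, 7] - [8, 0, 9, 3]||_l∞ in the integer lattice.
13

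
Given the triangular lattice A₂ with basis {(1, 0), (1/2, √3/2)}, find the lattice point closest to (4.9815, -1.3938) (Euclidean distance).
(5, -1.732)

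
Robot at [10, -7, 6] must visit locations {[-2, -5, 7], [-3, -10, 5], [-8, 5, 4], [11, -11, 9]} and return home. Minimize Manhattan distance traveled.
82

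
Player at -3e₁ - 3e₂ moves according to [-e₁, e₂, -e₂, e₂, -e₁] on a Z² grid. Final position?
(-5, -2)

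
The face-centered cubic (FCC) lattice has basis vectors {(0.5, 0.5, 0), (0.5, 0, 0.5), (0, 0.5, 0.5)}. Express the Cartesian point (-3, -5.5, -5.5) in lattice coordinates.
-3b₁ - 3b₂ - 8b₃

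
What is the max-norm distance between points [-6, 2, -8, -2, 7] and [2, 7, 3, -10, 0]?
11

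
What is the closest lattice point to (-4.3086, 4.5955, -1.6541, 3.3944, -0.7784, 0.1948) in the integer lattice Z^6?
(-4, 5, -2, 3, -1, 0)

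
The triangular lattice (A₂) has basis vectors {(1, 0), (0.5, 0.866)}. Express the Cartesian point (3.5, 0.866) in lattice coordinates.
3b₁ + b₂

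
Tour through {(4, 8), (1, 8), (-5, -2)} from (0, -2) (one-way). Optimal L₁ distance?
24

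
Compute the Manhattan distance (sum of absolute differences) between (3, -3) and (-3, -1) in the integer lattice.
8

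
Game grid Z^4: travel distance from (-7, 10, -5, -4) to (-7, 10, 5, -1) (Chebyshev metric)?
10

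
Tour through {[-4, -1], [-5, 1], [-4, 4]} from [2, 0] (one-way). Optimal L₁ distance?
14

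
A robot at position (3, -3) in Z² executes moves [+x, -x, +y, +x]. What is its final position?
(4, -2)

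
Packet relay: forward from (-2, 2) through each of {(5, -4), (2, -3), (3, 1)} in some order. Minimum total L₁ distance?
15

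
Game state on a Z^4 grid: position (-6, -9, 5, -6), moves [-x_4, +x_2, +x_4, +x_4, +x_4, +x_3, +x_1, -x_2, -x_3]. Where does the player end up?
(-5, -9, 5, -4)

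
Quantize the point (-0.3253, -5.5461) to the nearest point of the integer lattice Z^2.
(0, -6)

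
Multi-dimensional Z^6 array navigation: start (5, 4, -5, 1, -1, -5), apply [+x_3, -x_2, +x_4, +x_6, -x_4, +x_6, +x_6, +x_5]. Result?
(5, 3, -4, 1, 0, -2)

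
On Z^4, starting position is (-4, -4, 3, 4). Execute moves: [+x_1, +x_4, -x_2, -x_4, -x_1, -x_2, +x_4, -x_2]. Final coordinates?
(-4, -7, 3, 5)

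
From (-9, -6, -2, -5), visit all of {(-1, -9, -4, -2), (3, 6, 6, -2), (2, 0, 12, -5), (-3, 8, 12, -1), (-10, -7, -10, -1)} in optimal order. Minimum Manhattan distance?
93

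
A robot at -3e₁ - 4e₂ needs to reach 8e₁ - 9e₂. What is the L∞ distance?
11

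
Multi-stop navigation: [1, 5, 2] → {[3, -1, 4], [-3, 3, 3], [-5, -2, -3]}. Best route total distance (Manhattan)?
34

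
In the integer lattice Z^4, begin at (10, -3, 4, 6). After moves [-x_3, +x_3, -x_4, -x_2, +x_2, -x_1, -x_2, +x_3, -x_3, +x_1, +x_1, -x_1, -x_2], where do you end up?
(10, -5, 4, 5)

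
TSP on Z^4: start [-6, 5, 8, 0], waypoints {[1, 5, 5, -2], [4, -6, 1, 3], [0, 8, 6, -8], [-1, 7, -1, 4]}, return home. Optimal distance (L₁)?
94
(one optimal route: (-6, 5, 8, 0) → (0, 8, 6, -8) → (1, 5, 5, -2) → (4, -6, 1, 3) → (-1, 7, -1, 4) → (-6, 5, 8, 0))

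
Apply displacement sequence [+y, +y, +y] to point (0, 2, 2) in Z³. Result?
(0, 5, 2)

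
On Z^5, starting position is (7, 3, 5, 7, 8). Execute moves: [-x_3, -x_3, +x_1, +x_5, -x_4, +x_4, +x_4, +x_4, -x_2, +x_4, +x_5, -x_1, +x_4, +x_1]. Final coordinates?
(8, 2, 3, 11, 10)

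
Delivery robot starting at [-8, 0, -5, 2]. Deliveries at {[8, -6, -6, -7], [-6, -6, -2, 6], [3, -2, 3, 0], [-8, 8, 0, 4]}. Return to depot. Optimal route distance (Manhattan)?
114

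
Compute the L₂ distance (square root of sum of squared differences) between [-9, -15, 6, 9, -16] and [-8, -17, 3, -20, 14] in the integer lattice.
41.8927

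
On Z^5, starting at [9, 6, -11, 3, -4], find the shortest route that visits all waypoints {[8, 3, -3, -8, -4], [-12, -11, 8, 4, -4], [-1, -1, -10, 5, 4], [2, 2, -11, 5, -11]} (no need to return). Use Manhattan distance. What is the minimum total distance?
128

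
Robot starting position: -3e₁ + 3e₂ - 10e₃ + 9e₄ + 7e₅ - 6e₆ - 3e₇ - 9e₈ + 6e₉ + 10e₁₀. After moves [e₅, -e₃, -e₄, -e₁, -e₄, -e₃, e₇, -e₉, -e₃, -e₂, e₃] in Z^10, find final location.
(-4, 2, -12, 7, 8, -6, -2, -9, 5, 10)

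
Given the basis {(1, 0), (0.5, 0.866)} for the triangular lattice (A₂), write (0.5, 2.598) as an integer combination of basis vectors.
-b₁ + 3b₂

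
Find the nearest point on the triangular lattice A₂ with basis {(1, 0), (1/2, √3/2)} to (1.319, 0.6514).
(1.5, 0.866)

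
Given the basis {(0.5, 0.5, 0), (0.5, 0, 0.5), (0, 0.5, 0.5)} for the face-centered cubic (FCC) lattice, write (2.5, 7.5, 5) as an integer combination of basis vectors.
5b₁ + 10b₃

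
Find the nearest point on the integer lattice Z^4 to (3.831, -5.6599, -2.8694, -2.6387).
(4, -6, -3, -3)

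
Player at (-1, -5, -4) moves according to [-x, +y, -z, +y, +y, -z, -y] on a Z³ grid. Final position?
(-2, -3, -6)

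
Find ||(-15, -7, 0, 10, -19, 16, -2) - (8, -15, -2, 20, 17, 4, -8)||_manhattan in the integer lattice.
97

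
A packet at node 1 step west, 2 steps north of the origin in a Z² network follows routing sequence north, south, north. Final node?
(-1, 3)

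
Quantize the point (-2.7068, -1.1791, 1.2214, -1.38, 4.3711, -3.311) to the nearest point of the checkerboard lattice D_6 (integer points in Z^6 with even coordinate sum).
(-3, -1, 1, -2, 4, -3)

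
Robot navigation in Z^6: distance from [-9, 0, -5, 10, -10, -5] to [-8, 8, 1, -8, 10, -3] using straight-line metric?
28.7924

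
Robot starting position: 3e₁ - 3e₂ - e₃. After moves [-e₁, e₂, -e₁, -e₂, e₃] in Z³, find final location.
(1, -3, 0)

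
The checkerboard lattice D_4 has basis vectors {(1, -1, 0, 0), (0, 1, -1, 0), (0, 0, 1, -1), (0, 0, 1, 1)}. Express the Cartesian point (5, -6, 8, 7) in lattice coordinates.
5b₁ - b₂ + 7b₄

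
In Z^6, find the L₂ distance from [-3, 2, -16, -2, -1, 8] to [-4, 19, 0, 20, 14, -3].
37.0945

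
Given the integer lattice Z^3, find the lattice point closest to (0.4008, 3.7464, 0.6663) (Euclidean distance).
(0, 4, 1)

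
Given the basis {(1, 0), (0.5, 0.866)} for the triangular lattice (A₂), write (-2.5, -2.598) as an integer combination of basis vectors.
-b₁ - 3b₂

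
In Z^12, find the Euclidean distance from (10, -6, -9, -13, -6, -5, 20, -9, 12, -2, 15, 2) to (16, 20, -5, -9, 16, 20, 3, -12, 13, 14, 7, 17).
51.9326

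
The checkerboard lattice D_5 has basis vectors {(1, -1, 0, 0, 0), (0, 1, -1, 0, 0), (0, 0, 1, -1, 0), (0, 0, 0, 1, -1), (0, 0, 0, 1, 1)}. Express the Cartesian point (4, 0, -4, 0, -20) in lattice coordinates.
4b₁ + 4b₂ + 10b₄ - 10b₅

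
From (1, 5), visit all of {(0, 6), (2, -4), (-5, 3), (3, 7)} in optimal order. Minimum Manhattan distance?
30
(one optimal route: (1, 5) → (3, 7) → (0, 6) → (-5, 3) → (2, -4))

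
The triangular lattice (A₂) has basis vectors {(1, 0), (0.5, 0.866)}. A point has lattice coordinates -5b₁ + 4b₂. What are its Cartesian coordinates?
(-3, 3.464)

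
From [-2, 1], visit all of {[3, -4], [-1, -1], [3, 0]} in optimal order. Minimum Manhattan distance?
12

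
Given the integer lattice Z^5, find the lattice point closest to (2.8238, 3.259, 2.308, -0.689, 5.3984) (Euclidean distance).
(3, 3, 2, -1, 5)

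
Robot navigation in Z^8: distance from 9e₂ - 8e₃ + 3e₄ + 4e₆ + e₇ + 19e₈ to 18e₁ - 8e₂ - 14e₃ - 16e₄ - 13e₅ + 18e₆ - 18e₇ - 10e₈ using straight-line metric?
50.7642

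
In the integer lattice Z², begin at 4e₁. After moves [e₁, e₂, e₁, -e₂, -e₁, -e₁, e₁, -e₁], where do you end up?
(4, 0)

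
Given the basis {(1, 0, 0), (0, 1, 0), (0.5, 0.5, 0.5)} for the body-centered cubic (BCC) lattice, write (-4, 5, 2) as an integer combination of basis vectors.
-6b₁ + 3b₂ + 4b₃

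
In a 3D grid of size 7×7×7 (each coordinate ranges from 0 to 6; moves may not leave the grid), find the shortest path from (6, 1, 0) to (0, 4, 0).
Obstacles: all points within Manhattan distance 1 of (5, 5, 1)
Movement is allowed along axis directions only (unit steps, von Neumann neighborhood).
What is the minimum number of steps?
9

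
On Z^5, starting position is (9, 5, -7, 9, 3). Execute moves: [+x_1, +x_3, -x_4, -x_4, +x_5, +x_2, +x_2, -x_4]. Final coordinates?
(10, 7, -6, 6, 4)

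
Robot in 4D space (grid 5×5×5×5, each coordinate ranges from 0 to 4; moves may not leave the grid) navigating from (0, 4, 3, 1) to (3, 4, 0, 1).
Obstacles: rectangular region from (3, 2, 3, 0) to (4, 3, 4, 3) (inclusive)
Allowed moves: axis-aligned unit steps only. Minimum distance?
6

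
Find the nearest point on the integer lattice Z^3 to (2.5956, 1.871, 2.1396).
(3, 2, 2)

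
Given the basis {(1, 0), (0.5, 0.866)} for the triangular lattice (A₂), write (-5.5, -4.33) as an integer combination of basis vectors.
-3b₁ - 5b₂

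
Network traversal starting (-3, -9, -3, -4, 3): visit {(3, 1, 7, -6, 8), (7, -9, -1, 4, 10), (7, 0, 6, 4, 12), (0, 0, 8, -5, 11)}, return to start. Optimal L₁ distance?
106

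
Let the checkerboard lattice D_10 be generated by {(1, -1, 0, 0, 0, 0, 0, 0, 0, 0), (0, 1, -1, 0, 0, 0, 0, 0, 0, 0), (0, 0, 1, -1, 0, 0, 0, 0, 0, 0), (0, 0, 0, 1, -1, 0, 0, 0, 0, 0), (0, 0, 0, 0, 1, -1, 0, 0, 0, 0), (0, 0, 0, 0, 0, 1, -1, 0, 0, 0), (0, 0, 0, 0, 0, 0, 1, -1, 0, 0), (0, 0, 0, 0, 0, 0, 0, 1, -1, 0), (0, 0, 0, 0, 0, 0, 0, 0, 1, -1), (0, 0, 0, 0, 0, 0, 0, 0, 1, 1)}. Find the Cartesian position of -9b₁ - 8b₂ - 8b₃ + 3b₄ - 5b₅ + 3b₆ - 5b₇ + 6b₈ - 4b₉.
(-9, 1, 0, 11, -8, 8, -8, 11, -10, 4)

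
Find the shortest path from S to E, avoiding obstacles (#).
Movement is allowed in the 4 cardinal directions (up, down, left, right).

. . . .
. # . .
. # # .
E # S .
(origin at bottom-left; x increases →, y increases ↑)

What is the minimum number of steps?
10
(one shortest path: (2, 0) → (3, 0) → (3, 1) → (3, 2) → (2, 2) → (2, 3) → (1, 3) → (0, 3) → (0, 2) → (0, 1) → (0, 0))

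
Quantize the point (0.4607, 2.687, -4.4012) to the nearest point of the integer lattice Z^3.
(0, 3, -4)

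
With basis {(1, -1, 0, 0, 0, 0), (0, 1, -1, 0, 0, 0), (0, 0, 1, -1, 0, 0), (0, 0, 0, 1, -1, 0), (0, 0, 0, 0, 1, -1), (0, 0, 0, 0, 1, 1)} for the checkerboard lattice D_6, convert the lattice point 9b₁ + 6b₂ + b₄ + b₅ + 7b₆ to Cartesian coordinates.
(9, -3, -6, 1, 7, 6)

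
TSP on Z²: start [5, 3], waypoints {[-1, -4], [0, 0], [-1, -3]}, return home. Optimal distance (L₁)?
26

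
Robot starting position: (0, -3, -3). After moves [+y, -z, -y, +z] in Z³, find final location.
(0, -3, -3)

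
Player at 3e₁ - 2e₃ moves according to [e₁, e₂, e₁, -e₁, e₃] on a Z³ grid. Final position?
(4, 1, -1)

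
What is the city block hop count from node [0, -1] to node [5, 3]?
9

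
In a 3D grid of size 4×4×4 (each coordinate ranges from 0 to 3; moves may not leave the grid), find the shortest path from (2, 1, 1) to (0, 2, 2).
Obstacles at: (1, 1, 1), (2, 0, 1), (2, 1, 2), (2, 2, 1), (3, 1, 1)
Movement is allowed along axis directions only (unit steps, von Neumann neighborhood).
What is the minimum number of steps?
6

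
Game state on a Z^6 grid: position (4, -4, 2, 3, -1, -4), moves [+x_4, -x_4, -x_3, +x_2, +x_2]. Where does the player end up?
(4, -2, 1, 3, -1, -4)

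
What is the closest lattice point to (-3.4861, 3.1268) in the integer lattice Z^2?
(-3, 3)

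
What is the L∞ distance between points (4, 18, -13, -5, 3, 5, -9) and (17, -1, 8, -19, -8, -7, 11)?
21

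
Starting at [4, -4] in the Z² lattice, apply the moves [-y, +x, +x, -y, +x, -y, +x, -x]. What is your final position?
(7, -7)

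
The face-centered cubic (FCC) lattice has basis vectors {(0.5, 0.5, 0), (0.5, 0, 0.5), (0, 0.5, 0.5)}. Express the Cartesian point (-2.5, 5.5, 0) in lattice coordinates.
3b₁ - 8b₂ + 8b₃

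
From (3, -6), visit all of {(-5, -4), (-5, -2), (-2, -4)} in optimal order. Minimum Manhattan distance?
12
(one optimal route: (3, -6) → (-2, -4) → (-5, -4) → (-5, -2))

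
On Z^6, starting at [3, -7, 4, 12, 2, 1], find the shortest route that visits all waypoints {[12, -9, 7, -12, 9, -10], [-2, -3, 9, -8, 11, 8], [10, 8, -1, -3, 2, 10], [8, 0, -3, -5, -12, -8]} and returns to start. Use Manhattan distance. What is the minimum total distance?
246
(one optimal route: (3, -7, 4, 12, 2, 1) → (-2, -3, 9, -8, 11, 8) → (12, -9, 7, -12, 9, -10) → (8, 0, -3, -5, -12, -8) → (10, 8, -1, -3, 2, 10) → (3, -7, 4, 12, 2, 1))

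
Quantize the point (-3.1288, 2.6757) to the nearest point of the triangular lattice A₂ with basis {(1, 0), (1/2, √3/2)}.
(-3.5, 2.598)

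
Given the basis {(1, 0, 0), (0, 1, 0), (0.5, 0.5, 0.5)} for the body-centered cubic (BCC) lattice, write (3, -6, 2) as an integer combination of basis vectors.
b₁ - 8b₂ + 4b₃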